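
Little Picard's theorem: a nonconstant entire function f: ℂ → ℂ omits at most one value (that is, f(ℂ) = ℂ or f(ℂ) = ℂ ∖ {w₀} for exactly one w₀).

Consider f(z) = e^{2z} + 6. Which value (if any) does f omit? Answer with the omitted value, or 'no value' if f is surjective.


Little Picard bounds the complement of f(ℂ) to at most one point.
e^{2z} is never zero on ℂ, so 1·e^{2z} takes every value in ℂ ∖ {0}. Adding 6 shifts the range to ℂ ∖ {6}. Thus f omits exactly the value 6.

Omitted value: 6.


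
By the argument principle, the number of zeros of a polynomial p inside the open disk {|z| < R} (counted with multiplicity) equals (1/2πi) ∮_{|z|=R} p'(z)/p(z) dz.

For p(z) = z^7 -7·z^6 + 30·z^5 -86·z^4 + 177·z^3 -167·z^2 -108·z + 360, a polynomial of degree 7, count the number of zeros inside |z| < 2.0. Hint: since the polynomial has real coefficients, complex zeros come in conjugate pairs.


The zeros of p are: (2 + 2i), (2 - 2i), (0 + 3i), (0 - 3i), -1, (2 + 1i), (2 - 1i).
Their magnitudes are: 2.828, 2.828, 3, 3, 1, 2.236, 2.236.
Zeros with |z| < R = 2.0: -1.
Count = 1.
By the argument principle, (1/2πi) ∮_{|z|=R} p'(z)/p(z) dz equals exactly this count.

Number of zeros inside |z| < 2.0: 1.


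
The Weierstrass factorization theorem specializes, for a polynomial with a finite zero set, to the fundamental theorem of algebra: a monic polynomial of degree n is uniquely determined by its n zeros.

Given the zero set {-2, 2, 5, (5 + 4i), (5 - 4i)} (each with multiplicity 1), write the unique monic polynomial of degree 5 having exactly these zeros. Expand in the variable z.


The polynomial is p(z) = ∏_{α ∈ S} (z − α), where S = {-2, 2, 5, (5 + 4i), (5 - 4i)}.
Expanding the product yields: p(z) = z^5 -15·z^4 + 87·z^3 -145·z^2 -364·z + 820.
Note conjugate pairs combine to real quadratics: (z − (5+4i))(z − (5−4i)) = z² − 10z + 41.
The resulting polynomial has degree 5 and real coefficients as required.

p(z) = z^5 -15·z^4 + 87·z^3 -145·z^2 -364·z + 820.


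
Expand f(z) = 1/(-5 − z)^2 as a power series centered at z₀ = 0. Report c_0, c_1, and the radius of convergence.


Let w = z − z₀, so z = z₀ + w.
Then -5 − z = -5 − (z₀ + w) = (-5 − z₀) − w = -5 − w.
f(z) = 1/(-5 − w)^2 = (1/(-5)^2) · (1 − w/(-5))^{−2}.
By the binomial series (1−u)^{−2} = Σ_{n≥0} C(n+1, 1) u^n for |u|<1, with u = w/(-5):
  c_n = C(n+1, 1) / (-5)^(n+2).
  c_0 = 1/(-5)^2 = 1/25.
  c_1 = 2/(-5)^3 = -2/125.
The series is valid for |w/d| < 1, i.e. |z − z₀| < |d|.
Radius of convergence: R = |-5 − z₀| = |-5| = 5 (distance from z₀ to the singularity z = -5).

c_0 = 1/25, c_1 = -2/125; R = 5.


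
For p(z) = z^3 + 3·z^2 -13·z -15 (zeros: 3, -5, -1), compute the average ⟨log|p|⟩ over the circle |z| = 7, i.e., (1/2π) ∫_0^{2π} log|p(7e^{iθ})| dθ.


Zeros: -5, -1, 3; r = 7.
Inside |z| < r: -5, -1, 3. Outside (|z| ≥ r): ∅.
p(0) = -15, so log|p(0)| = log(15) = 2.7081.
Apply Jensen: I(r) = log|p(0)| + Σ_k log(r/|z_k|), summed over zeros inside |z| < r.
  log(r/|z_k|) for z_k = 3: log(7/3) = 0.8473
  log(r/|z_k|) for z_k = -5: log(7/5) = 0.3365
  log(r/|z_k|) for z_k = -1: log(7/1) = 1.9459
Sum over inside zeros: 3.1297.
I(r) = log|p(0)| + (inside sum) = 2.7081 + 3.1297 = 5.8377.
Closed form (all zeros inside, monic): I(r) = n·log(r) = 3·log(7) = 5.8377. ✓

I(r) ≈ 5.8377.


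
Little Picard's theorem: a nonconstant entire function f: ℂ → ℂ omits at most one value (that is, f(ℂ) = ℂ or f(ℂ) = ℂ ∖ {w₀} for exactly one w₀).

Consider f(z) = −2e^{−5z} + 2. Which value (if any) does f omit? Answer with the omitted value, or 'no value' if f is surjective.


Little Picard bounds the complement of f(ℂ) to at most one point.
e^{−5z} is never zero on ℂ, so -2·e^{−5z} takes every value in ℂ ∖ {0}. Adding 2 shifts the range to ℂ ∖ {2}. Thus f omits exactly the value 2.

Omitted value: 2.


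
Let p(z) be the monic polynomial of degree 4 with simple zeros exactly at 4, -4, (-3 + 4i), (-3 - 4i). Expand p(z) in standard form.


The polynomial is p(z) = ∏_{α ∈ S} (z − α), where S = {4, -4, (-3 + 4i), (-3 - 4i)}.
Expanding the product yields: p(z) = z^4 + 6·z^3 + 9·z^2 -96·z -400.
Note conjugate pairs combine to real quadratics: (z − (-3+4i))(z − (-3−4i)) = z² + 6z + 25.
The resulting polynomial has degree 4 and real coefficients as required.

p(z) = z^4 + 6·z^3 + 9·z^2 -96·z -400.


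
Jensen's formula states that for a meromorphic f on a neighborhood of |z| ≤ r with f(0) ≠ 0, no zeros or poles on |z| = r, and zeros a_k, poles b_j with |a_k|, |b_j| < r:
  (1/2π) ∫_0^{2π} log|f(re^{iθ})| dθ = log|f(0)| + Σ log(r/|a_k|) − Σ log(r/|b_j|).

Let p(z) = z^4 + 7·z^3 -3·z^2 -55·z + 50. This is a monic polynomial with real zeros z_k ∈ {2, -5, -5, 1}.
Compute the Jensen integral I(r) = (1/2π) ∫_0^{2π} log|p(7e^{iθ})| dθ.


Zeros: -5, -5, 1, 2; r = 7.
Inside |z| < r: -5, -5, 1, 2. Outside (|z| ≥ r): ∅.
p(0) = 50, so log|p(0)| = log(50) = 3.9120.
Apply Jensen: I(r) = log|p(0)| + Σ_k log(r/|z_k|), summed over zeros inside |z| < r.
  log(r/|z_k|) for z_k = 2: log(7/2) = 1.2528
  log(r/|z_k|) for z_k = -5: log(7/5) = 0.3365
  log(r/|z_k|) for z_k = -5: log(7/5) = 0.3365
  log(r/|z_k|) for z_k = 1: log(7/1) = 1.9459
Sum over inside zeros: 3.8716.
I(r) = log|p(0)| + (inside sum) = 3.9120 + 3.8716 = 7.7836.
Closed form (all zeros inside, monic): I(r) = n·log(r) = 4·log(7) = 7.7836. ✓

I(r) ≈ 7.7836.


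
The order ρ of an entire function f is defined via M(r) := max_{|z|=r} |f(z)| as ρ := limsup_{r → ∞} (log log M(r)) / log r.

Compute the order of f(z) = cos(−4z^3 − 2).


Write cos(w) = (e^{iw} ± e^{−iw})/(2 or 2i), so |cos(w)| ≤ e^{|w|}. With w = −4z^3 − 2, |w| ≤ 4r^3 + 2 on |z|=r, giving M(r) ≤ e^{4r^3 + 2} and ρ ≤ 3. For the lower bound, choose z on |z|=r with -4z^3 purely imaginary of modulus 4r^3; then |cos(−4z^3 − 2)| grows like e^{4r^3}/2, so ρ ≥ 3. Hence ρ = 3.
Therefore ρ = 3.

Order ρ = 3.


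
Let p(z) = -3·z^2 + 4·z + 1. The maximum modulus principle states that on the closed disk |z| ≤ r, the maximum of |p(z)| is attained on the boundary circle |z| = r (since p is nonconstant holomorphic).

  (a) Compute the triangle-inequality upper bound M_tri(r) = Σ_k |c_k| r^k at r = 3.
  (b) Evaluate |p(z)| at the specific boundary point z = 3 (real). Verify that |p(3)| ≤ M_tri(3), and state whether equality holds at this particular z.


Coefficients: c_0 = 1, c_1 = 4, c_2 = -3. Radius r = 3.
Part (a). Triangle bound: M_tri(r) = Σ_k |c_k| r^k
  = |1|·3^0 + |4|·3^1 + |-3|·3^2
  = 1 + 12 + 27 = 40.
This bounds M(r) := max_{|z|=r} |p(z)| from above; equality holds iff all terms c_k z^k can be made to align in phase at a single z on |z|=r.
Part (b). At z = 3 (real, on the circle |z| = r):
  p(3) = (1)·3^0 + (4)·3^1 + (-3)·3^2 = -14.
  |p(3)| = 14.
Check: |p(3)| = 14 ≤ 40 = M_tri(3). ✓ Equality does not hold at z = 3 (the coefficients have mixed signs, so the terms do not all align in phase there).

M_tri(3) = 40; |p(3)| = 14; equality at z=3: no.


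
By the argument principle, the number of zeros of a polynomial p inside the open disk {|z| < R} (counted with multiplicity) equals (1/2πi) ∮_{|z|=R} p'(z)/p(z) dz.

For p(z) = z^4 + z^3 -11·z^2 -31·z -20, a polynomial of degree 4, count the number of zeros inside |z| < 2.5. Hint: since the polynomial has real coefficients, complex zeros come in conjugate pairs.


The zeros of p are: -1, 4, (-2 + 1i), (-2 - 1i).
Their magnitudes are: 1, 4, 2.236, 2.236.
Zeros with |z| < R = 2.5: -1, (-2 + 1i), (-2 - 1i).
Count = 3.
By the argument principle, (1/2πi) ∮_{|z|=R} p'(z)/p(z) dz equals exactly this count.

Number of zeros inside |z| < 2.5: 3.


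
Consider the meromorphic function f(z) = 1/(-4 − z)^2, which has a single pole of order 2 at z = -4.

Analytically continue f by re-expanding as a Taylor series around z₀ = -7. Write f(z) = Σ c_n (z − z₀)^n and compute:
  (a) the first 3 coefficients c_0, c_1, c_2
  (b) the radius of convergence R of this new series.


Let w = z − z₀, so z = z₀ + w.
Then -4 − z = -4 − (z₀ + w) = (-4 − z₀) − w = 3 − w.
f(z) = 1/(3 − w)^2 = (1/(3)^2) · (1 − w/(3))^{−2}.
By the binomial series (1−u)^{−2} = Σ_{n≥0} C(n+1, 1) u^n for |u|<1, with u = w/(3):
  c_n = C(n+1, 1) / (3)^(n+2).
  c_0 = 1/(3)^2 = 1/9.
  c_1 = 2/(3)^3 = 2/27.
  c_2 = 3/(3)^4 = 1/27.
The series is valid for |w/d| < 1, i.e. |z − z₀| < |d|.
Radius of convergence: R = |-4 − z₀| = |3| = 3 (distance from z₀ to the singularity z = -4).

c_0 = 1/9, c_1 = 2/27, c_2 = 1/27; R = 3.


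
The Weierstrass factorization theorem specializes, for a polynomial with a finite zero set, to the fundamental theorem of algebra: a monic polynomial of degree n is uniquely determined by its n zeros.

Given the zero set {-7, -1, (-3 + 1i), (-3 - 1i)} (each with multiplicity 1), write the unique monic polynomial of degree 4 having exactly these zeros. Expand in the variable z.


The polynomial is p(z) = ∏_{α ∈ S} (z − α), where S = {-7, -1, (-3 + 1i), (-3 - 1i)}.
Expanding the product yields: p(z) = z^4 + 14·z^3 + 65·z^2 + 122·z + 70.
Note conjugate pairs combine to real quadratics: (z − (-3+1i))(z − (-3−1i)) = z² + 6z + 10.
The resulting polynomial has degree 4 and real coefficients as required.

p(z) = z^4 + 14·z^3 + 65·z^2 + 122·z + 70.


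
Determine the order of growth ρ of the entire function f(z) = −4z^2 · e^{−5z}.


M(r) = max_{|z|=r} |-4|·|z|^2·|e^{−5z}| = 4·r^2 · e^{5r^1} (the factors attain their maxima compatibly on |z|=r). Then log M(r) = log 4 + 2·log r + 5r^1, dominated by the last term, so log log M(r) ~ 1·log r. The polynomial factor -4z^2 contributes only a log r term and does not affect the order. ρ = 1.
Therefore ρ = 1.

Order ρ = 1.


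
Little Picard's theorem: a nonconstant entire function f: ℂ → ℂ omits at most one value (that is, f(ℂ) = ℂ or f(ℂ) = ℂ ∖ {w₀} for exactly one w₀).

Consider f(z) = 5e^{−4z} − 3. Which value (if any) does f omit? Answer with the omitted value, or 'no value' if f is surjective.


Little Picard bounds the complement of f(ℂ) to at most one point.
e^{−4z} is never zero on ℂ, so 5·e^{−4z} takes every value in ℂ ∖ {0}. Adding -3 shifts the range to ℂ ∖ {-3}. Thus f omits exactly the value -3.

Omitted value: -3.


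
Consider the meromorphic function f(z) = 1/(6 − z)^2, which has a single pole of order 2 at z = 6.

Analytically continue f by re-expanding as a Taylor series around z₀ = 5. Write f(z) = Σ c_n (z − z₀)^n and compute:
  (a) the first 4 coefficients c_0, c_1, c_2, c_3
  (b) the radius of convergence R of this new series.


Let w = z − z₀, so z = z₀ + w.
Then 6 − z = 6 − (z₀ + w) = (6 − z₀) − w = 1 − w.
f(z) = 1/(1 − w)^2 = (1/(1)^2) · (1 − w/(1))^{−2}.
By the binomial series (1−u)^{−2} = Σ_{n≥0} C(n+1, 1) u^n for |u|<1, with u = w/(1):
  c_n = C(n+1, 1) / (1)^(n+2).
  c_0 = 1/(1)^2 = 1.
  c_1 = 2/(1)^3 = 2.
  c_2 = 3/(1)^4 = 3.
  c_3 = 4/(1)^5 = 4.
The series is valid for |w/d| < 1, i.e. |z − z₀| < |d|.
Radius of convergence: R = |6 − z₀| = |1| = 1 (distance from z₀ to the singularity z = 6).

c_0 = 1, c_1 = 2, c_2 = 3, c_3 = 4; R = 1.


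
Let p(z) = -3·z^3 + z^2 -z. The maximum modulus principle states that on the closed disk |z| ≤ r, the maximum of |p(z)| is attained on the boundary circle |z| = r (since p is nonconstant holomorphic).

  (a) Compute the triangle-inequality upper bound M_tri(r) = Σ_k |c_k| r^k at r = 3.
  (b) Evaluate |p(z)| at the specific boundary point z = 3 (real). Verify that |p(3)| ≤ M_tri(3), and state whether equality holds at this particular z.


Coefficients: c_0 = 0, c_1 = -1, c_2 = 1, c_3 = -3. Radius r = 3.
Part (a). Triangle bound: M_tri(r) = Σ_k |c_k| r^k
  = |0|·3^0 + |-1|·3^1 + |1|·3^2 + |-3|·3^3
  = 0 + 3 + 9 + 81 = 93.
This bounds M(r) := max_{|z|=r} |p(z)| from above; equality holds iff all terms c_k z^k can be made to align in phase at a single z on |z|=r.
Part (b). At z = 3 (real, on the circle |z| = r):
  p(3) = (0)·3^0 + (-1)·3^1 + (1)·3^2 + (-3)·3^3 = -75.
  |p(3)| = 75.
Check: |p(3)| = 75 ≤ 93 = M_tri(3). ✓ Equality does not hold at z = 3 (the coefficients have mixed signs, so the terms do not all align in phase there).

M_tri(3) = 93; |p(3)| = 75; equality at z=3: no.


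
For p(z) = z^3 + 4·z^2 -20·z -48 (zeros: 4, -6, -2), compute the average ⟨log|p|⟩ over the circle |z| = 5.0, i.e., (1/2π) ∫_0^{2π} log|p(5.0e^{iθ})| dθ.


Zeros: -6, -2, 4; r = 5.0.
Inside |z| < r: -2, 4. Outside (|z| ≥ r): -6.
p(0) = -48, so log|p(0)| = log(48) = 3.8712.
Apply Jensen: I(r) = log|p(0)| + Σ_k log(r/|z_k|), summed over zeros inside |z| < r.
  log(r/|z_k|) for z_k = 4: log(5.0/4) = 0.2231
  log(r/|z_k|) for z_k = -2: log(5.0/2) = 0.9163
  Outside zeros (-6) contribute nothing to the Jensen sum.
Sum over inside zeros: 1.1394.
I(r) = log|p(0)| + (inside sum) = 3.8712 + 1.1394 = 5.0106.
Note: since some zeros are outside |z| ≤ r, the simplified n·log(r) form does NOT apply — only the inside zeros contribute.

I(r) ≈ 5.0106.


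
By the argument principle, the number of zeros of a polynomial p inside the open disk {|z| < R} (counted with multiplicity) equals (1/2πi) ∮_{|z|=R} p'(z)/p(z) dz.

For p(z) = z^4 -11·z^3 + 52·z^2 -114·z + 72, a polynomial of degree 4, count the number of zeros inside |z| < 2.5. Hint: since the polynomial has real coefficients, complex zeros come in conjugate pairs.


The zeros of p are: 1, 4, (3 + 3i), (3 - 3i).
Their magnitudes are: 1, 4, 4.243, 4.243.
Zeros with |z| < R = 2.5: 1.
Count = 1.
By the argument principle, (1/2πi) ∮_{|z|=R} p'(z)/p(z) dz equals exactly this count.

Number of zeros inside |z| < 2.5: 1.


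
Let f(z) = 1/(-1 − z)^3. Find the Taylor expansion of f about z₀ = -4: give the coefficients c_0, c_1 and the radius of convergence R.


Let w = z − z₀, so z = z₀ + w.
Then -1 − z = -1 − (z₀ + w) = (-1 − z₀) − w = 3 − w.
f(z) = 1/(3 − w)^3 = (1/(3)^3) · (1 − w/(3))^{−3}.
By the binomial series (1−u)^{−3} = Σ_{n≥0} C(n+2, 2) u^n for |u|<1, with u = w/(3):
  c_n = C(n+2, 2) / (3)^(n+3).
  c_0 = 1/(3)^3 = 1/27.
  c_1 = 3/(3)^4 = 1/27.
The series is valid for |w/d| < 1, i.e. |z − z₀| < |d|.
Radius of convergence: R = |-1 − z₀| = |3| = 3 (distance from z₀ to the singularity z = -1).

c_0 = 1/27, c_1 = 1/27; R = 3.


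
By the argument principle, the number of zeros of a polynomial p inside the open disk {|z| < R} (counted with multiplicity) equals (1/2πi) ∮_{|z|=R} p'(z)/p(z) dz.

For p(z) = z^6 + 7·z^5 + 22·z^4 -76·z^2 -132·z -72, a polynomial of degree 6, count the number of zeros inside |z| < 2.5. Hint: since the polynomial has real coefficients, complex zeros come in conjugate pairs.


The zeros of p are: (-1 + 1i), (-1 - 1i), (-3 + 3i), (-3 - 3i), 2, -1.
Their magnitudes are: 1.414, 1.414, 4.243, 4.243, 2, 1.
Zeros with |z| < R = 2.5: (-1 + 1i), (-1 - 1i), 2, -1.
Count = 4.
By the argument principle, (1/2πi) ∮_{|z|=R} p'(z)/p(z) dz equals exactly this count.

Number of zeros inside |z| < 2.5: 4.


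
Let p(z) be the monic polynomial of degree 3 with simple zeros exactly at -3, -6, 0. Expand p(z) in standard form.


The polynomial is p(z) = ∏_{α ∈ S} (z − α), where S = {-3, -6, 0}.
Expanding the product yields: p(z) = z^3 + 9·z^2 + 18·z.
The resulting polynomial has degree 3 and real coefficients as required.

p(z) = z^3 + 9·z^2 + 18·z.


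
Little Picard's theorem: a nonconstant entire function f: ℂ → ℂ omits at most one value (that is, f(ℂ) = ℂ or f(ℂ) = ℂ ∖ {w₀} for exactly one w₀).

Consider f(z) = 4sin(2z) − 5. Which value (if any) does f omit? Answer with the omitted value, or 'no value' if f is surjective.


Little Picard bounds the complement of f(ℂ) to at most one point.
sin is entire and surjective onto ℂ: for every w ∈ ℂ, sin(ζ) = w has a solution ζ ∈ ℂ (e.g., via the complex inverse arcsin). With ζ = 2z this gives z = ζ/(2). Then 4·sin(2z) takes every value in 4·ℂ = ℂ, and adding -5 is a bijection of ℂ. So f is surjective and omits no value. (Note: only on the real line is sin bounded by [−1, 1].)

Omitted value: no value.


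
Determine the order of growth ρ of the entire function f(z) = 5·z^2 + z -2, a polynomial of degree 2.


|f(z)| ≤ Σ|c_k|·r^k = O(r^2) as r → ∞. Polynomial growth is O(e^{r^ε}) for every ε > 0 (since r^2/e^{r^ε} → 0), so ρ ≤ ε for all ε > 0, i.e. ρ = 0. Every nonconstant polynomial has order 0.
Therefore ρ = 0.

Order ρ = 0.


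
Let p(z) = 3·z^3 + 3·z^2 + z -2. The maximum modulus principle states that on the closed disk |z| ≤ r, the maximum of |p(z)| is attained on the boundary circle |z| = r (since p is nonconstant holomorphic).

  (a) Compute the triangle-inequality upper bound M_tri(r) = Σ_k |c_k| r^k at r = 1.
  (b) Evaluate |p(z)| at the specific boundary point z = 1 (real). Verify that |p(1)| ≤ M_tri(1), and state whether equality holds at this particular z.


Coefficients: c_0 = -2, c_1 = 1, c_2 = 3, c_3 = 3. Radius r = 1.
Part (a). Triangle bound: M_tri(r) = Σ_k |c_k| r^k
  = |-2|·1^0 + |1|·1^1 + |3|·1^2 + |3|·1^3
  = 2 + 1 + 3 + 3 = 9.
This bounds M(r) := max_{|z|=r} |p(z)| from above; equality holds iff all terms c_k z^k can be made to align in phase at a single z on |z|=r.
Part (b). At z = 1 (real, on the circle |z| = r):
  p(1) = (-2)·1^0 + (1)·1^1 + (3)·1^2 + (3)·1^3 = 5.
  |p(1)| = 5.
Check: |p(1)| = 5 ≤ 9 = M_tri(1). ✓ Equality does not hold at z = 1 (the coefficients have mixed signs, so the terms do not all align in phase there).

M_tri(1) = 9; |p(1)| = 5; equality at z=1: no.


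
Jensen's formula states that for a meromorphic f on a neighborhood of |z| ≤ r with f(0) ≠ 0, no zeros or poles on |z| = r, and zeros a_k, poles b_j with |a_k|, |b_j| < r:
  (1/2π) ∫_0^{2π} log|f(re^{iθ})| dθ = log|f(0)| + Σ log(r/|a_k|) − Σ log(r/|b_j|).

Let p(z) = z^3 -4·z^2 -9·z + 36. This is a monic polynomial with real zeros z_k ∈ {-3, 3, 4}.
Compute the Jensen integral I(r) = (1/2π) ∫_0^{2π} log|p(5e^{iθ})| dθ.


Zeros: -3, 3, 4; r = 5.
Inside |z| < r: -3, 3, 4. Outside (|z| ≥ r): ∅.
p(0) = 36, so log|p(0)| = log(36) = 3.5835.
Apply Jensen: I(r) = log|p(0)| + Σ_k log(r/|z_k|), summed over zeros inside |z| < r.
  log(r/|z_k|) for z_k = -3: log(5/3) = 0.5108
  log(r/|z_k|) for z_k = 3: log(5/3) = 0.5108
  log(r/|z_k|) for z_k = 4: log(5/4) = 0.2231
Sum over inside zeros: 1.2448.
I(r) = log|p(0)| + (inside sum) = 3.5835 + 1.2448 = 4.8283.
Closed form (all zeros inside, monic): I(r) = n·log(r) = 3·log(5) = 4.8283. ✓

I(r) ≈ 4.8283.


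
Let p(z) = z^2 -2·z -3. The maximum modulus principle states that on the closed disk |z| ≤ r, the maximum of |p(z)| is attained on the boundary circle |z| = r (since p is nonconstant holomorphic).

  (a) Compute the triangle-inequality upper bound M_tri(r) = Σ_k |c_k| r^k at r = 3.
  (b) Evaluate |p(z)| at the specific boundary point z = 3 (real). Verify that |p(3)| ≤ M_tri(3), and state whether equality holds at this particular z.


Coefficients: c_0 = -3, c_1 = -2, c_2 = 1. Radius r = 3.
Part (a). Triangle bound: M_tri(r) = Σ_k |c_k| r^k
  = |-3|·3^0 + |-2|·3^1 + |1|·3^2
  = 3 + 6 + 9 = 18.
This bounds M(r) := max_{|z|=r} |p(z)| from above; equality holds iff all terms c_k z^k can be made to align in phase at a single z on |z|=r.
Part (b). At z = 3 (real, on the circle |z| = r):
  p(3) = (-3)·3^0 + (-2)·3^1 + (1)·3^2 = 0.
  |p(3)| = 0.
Check: |p(3)| = 0 ≤ 18 = M_tri(3). ✓ Equality does not hold at z = 3 (the coefficients have mixed signs, so the terms do not all align in phase there).

M_tri(3) = 18; |p(3)| = 0; equality at z=3: no.


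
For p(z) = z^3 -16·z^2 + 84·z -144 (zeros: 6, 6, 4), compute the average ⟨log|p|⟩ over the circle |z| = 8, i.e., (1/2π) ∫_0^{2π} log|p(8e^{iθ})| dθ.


Zeros: 4, 6, 6; r = 8.
Inside |z| < r: 4, 6, 6. Outside (|z| ≥ r): ∅.
p(0) = -144, so log|p(0)| = log(144) = 4.9698.
Apply Jensen: I(r) = log|p(0)| + Σ_k log(r/|z_k|), summed over zeros inside |z| < r.
  log(r/|z_k|) for z_k = 6: log(8/6) = 0.2877
  log(r/|z_k|) for z_k = 6: log(8/6) = 0.2877
  log(r/|z_k|) for z_k = 4: log(8/4) = 0.6931
Sum over inside zeros: 1.2685.
I(r) = log|p(0)| + (inside sum) = 4.9698 + 1.2685 = 6.2383.
Closed form (all zeros inside, monic): I(r) = n·log(r) = 3·log(8) = 6.2383. ✓

I(r) ≈ 6.2383.


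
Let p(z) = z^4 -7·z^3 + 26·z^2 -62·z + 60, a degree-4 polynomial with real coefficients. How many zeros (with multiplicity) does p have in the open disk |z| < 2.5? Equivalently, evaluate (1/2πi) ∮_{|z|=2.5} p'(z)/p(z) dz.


The zeros of p are: 2, (1 + 3i), (1 - 3i), 3.
Their magnitudes are: 2, 3.162, 3.162, 3.
Zeros with |z| < R = 2.5: 2.
Count = 1.
By the argument principle, (1/2πi) ∮_{|z|=R} p'(z)/p(z) dz equals exactly this count.

Number of zeros inside |z| < 2.5: 1.


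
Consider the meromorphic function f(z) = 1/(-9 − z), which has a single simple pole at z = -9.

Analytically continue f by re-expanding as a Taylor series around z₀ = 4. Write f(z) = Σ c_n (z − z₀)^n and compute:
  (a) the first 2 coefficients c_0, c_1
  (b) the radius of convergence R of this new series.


Let w = z − z₀, so z = z₀ + w.
Then -9 − z = -9 − (z₀ + w) = (-9 − z₀) − w = -13 − w.
f(z) = 1/(-13 − w) = (1/(-13)) · 1/(1 − w/(-13)) = Σ_{n≥0} w^n / (-13)^(n+1).
So c_n = 1/(-13)^(n+1):
  c_0 = 1/(-13)^1 = -1/13.
  c_1 = 1/(-13)^2 = 1/169.
The series is valid for |w/d| < 1, i.e. |z − z₀| < |d|.
Radius of convergence: R = |-9 − z₀| = |-13| = 13 (distance from z₀ to the singularity z = -9).

c_0 = -1/13, c_1 = 1/169; R = 13.


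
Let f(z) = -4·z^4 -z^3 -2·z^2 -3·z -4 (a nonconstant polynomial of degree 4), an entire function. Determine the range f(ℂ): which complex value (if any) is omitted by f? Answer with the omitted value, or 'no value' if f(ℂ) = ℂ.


Little Picard bounds the complement of f(ℂ) to at most one point.
For every w ∈ ℂ, the equation p(z) − w = 0 is a nonconstant polynomial in z and hence has at least one root by the fundamental theorem of algebra. So p is surjective onto ℂ, omitting no value.

Omitted value: no value.


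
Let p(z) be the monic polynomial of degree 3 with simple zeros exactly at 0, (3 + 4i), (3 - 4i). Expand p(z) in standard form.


The polynomial is p(z) = ∏_{α ∈ S} (z − α), where S = {0, (3 + 4i), (3 - 4i)}.
Expanding the product yields: p(z) = z^3 -6·z^2 + 25·z.
Note conjugate pairs combine to real quadratics: (z − (3+4i))(z − (3−4i)) = z² − 6z + 25.
The resulting polynomial has degree 3 and real coefficients as required.

p(z) = z^3 -6·z^2 + 25·z.


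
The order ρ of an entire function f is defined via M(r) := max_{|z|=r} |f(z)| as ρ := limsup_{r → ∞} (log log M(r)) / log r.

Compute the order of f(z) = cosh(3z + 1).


cosh(w) is a linear combination of e^{iw} and e^{−iw} (or e^w, e^{−w} in the hyperbolic case), so |cosh(w)| ≤ e^{|w|}. With w = 3z + 1, |w| ≤ 3|z| + 1 = 3r + 1 on |z| = r, giving M(r) ≤ e^{3r + 1}, so ρ ≤ 1. On a suitable ray (z = it for sin/cos; z = t for sinh/cosh, t real → ∞), |cosh(3z + 1)| grows like e^{3|t|}/2, so ρ ≥ 1. Hence ρ = 1.
Therefore ρ = 1.

Order ρ = 1.


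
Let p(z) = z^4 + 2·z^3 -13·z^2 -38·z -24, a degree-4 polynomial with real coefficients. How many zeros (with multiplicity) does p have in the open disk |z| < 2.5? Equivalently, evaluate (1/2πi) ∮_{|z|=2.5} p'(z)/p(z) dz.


The zeros of p are: -3, -2, -1, 4.
Their magnitudes are: 3, 2, 1, 4.
Zeros with |z| < R = 2.5: -2, -1.
Count = 2.
By the argument principle, (1/2πi) ∮_{|z|=R} p'(z)/p(z) dz equals exactly this count.

Number of zeros inside |z| < 2.5: 2.


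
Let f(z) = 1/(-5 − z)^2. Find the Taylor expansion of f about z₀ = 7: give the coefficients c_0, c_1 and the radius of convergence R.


Let w = z − z₀, so z = z₀ + w.
Then -5 − z = -5 − (z₀ + w) = (-5 − z₀) − w = -12 − w.
f(z) = 1/(-12 − w)^2 = (1/(-12)^2) · (1 − w/(-12))^{−2}.
By the binomial series (1−u)^{−2} = Σ_{n≥0} C(n+1, 1) u^n for |u|<1, with u = w/(-12):
  c_n = C(n+1, 1) / (-12)^(n+2).
  c_0 = 1/(-12)^2 = 1/144.
  c_1 = 2/(-12)^3 = -1/864.
The series is valid for |w/d| < 1, i.e. |z − z₀| < |d|.
Radius of convergence: R = |-5 − z₀| = |-12| = 12 (distance from z₀ to the singularity z = -5).

c_0 = 1/144, c_1 = -1/864; R = 12.


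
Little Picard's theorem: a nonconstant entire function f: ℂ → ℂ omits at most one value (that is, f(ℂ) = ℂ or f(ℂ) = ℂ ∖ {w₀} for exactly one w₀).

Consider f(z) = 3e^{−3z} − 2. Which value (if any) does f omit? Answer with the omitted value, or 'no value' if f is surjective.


Little Picard bounds the complement of f(ℂ) to at most one point.
e^{−3z} is never zero on ℂ, so 3·e^{−3z} takes every value in ℂ ∖ {0}. Adding -2 shifts the range to ℂ ∖ {-2}. Thus f omits exactly the value -2.

Omitted value: -2.


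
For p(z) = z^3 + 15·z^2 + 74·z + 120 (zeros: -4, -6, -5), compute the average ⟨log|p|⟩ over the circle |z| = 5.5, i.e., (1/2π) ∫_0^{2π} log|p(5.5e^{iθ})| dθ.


Zeros: -6, -5, -4; r = 5.5.
Inside |z| < r: -5, -4. Outside (|z| ≥ r): -6.
p(0) = 120, so log|p(0)| = log(120) = 4.7875.
Apply Jensen: I(r) = log|p(0)| + Σ_k log(r/|z_k|), summed over zeros inside |z| < r.
  log(r/|z_k|) for z_k = -4: log(5.5/4) = 0.3185
  log(r/|z_k|) for z_k = -5: log(5.5/5) = 0.0953
  Outside zeros (-6) contribute nothing to the Jensen sum.
Sum over inside zeros: 0.4138.
I(r) = log|p(0)| + (inside sum) = 4.7875 + 0.4138 = 5.2013.
Note: since some zeros are outside |z| ≤ r, the simplified n·log(r) form does NOT apply — only the inside zeros contribute.

I(r) ≈ 5.2013.


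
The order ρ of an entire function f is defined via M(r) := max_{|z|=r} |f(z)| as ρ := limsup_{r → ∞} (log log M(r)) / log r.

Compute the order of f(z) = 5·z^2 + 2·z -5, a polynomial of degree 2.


|f(z)| ≤ Σ|c_k|·r^k = O(r^2) as r → ∞. Polynomial growth is O(e^{r^ε}) for every ε > 0 (since r^2/e^{r^ε} → 0), so ρ ≤ ε for all ε > 0, i.e. ρ = 0. Every nonconstant polynomial has order 0.
Therefore ρ = 0.

Order ρ = 0.


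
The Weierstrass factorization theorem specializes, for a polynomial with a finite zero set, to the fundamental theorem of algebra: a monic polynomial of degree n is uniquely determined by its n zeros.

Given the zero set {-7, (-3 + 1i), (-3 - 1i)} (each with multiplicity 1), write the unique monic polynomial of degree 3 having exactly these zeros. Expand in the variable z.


The polynomial is p(z) = ∏_{α ∈ S} (z − α), where S = {-7, (-3 + 1i), (-3 - 1i)}.
Expanding the product yields: p(z) = z^3 + 13·z^2 + 52·z + 70.
Note conjugate pairs combine to real quadratics: (z − (-3+1i))(z − (-3−1i)) = z² + 6z + 10.
The resulting polynomial has degree 3 and real coefficients as required.

p(z) = z^3 + 13·z^2 + 52·z + 70.


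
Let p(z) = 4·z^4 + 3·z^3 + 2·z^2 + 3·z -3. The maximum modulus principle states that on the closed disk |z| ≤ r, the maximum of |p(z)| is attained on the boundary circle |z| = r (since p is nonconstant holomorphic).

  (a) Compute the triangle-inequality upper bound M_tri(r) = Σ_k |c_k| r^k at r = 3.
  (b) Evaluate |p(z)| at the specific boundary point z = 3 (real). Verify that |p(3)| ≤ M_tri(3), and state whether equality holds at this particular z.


Coefficients: c_0 = -3, c_1 = 3, c_2 = 2, c_3 = 3, c_4 = 4. Radius r = 3.
Part (a). Triangle bound: M_tri(r) = Σ_k |c_k| r^k
  = |-3|·3^0 + |3|·3^1 + |2|·3^2 + |3|·3^3 + |4|·3^4
  = 3 + 9 + 18 + 81 + 324 = 435.
This bounds M(r) := max_{|z|=r} |p(z)| from above; equality holds iff all terms c_k z^k can be made to align in phase at a single z on |z|=r.
Part (b). At z = 3 (real, on the circle |z| = r):
  p(3) = (-3)·3^0 + (3)·3^1 + (2)·3^2 + (3)·3^3 + (4)·3^4 = 429.
  |p(3)| = 429.
Check: |p(3)| = 429 ≤ 435 = M_tri(3). ✓ Equality does not hold at z = 3 (the coefficients have mixed signs, so the terms do not all align in phase there).

M_tri(3) = 435; |p(3)| = 429; equality at z=3: no.


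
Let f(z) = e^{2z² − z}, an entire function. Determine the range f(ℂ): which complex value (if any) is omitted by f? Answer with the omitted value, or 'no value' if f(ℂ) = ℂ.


Little Picard bounds the complement of f(ℂ) to at most one point.
The exponent g(z) = 2z² − z is a nonconstant polynomial, hence surjective onto ℂ. So e^{g(z)} takes every value in {e^w : w ∈ ℂ} = ℂ ∖ {0}. Adding 0 shifts the range to ℂ ∖ {0}. f omits exactly 0.

Omitted value: 0.


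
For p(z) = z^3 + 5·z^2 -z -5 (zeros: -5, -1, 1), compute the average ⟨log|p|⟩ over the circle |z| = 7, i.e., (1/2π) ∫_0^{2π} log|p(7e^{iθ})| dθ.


Zeros: -5, -1, 1; r = 7.
Inside |z| < r: -5, -1, 1. Outside (|z| ≥ r): ∅.
p(0) = -5, so log|p(0)| = log(5) = 1.6094.
Apply Jensen: I(r) = log|p(0)| + Σ_k log(r/|z_k|), summed over zeros inside |z| < r.
  log(r/|z_k|) for z_k = -5: log(7/5) = 0.3365
  log(r/|z_k|) for z_k = -1: log(7/1) = 1.9459
  log(r/|z_k|) for z_k = 1: log(7/1) = 1.9459
Sum over inside zeros: 4.2283.
I(r) = log|p(0)| + (inside sum) = 1.6094 + 4.2283 = 5.8377.
Closed form (all zeros inside, monic): I(r) = n·log(r) = 3·log(7) = 5.8377. ✓

I(r) ≈ 5.8377.


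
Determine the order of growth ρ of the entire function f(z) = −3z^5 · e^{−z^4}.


M(r) = max_{|z|=r} |-3|·|z|^5·|e^{−z^4}| = 3·r^5 · e^{1r^4} (the factors attain their maxima compatibly on |z|=r). Then log M(r) = log 3 + 5·log r + 1r^4, dominated by the last term, so log log M(r) ~ 4·log r. The polynomial factor -3z^5 contributes only a log r term and does not affect the order. ρ = 4.
Therefore ρ = 4.

Order ρ = 4.


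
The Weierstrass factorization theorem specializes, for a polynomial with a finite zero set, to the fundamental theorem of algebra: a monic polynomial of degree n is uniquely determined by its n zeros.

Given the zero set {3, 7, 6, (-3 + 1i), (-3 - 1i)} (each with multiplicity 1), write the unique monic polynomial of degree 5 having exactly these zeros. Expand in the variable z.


The polynomial is p(z) = ∏_{α ∈ S} (z − α), where S = {3, 7, 6, (-3 + 1i), (-3 - 1i)}.
Expanding the product yields: p(z) = z^5 -10·z^4 -5·z^3 + 200·z^2 + 54·z -1260.
Note conjugate pairs combine to real quadratics: (z − (-3+1i))(z − (-3−1i)) = z² + 6z + 10.
The resulting polynomial has degree 5 and real coefficients as required.

p(z) = z^5 -10·z^4 -5·z^3 + 200·z^2 + 54·z -1260.


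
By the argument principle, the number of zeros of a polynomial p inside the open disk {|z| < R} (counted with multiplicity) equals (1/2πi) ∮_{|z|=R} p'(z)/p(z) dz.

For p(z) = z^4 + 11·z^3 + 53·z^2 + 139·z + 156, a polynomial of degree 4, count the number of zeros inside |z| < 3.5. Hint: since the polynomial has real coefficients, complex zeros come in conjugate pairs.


The zeros of p are: (-2 + 3i), (-2 - 3i), -4, -3.
Their magnitudes are: 3.606, 3.606, 4, 3.
Zeros with |z| < R = 3.5: -3.
Count = 1.
By the argument principle, (1/2πi) ∮_{|z|=R} p'(z)/p(z) dz equals exactly this count.

Number of zeros inside |z| < 3.5: 1.


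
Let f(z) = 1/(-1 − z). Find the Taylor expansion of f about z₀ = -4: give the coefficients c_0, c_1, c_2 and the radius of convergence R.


Let w = z − z₀, so z = z₀ + w.
Then -1 − z = -1 − (z₀ + w) = (-1 − z₀) − w = 3 − w.
f(z) = 1/(3 − w) = (1/(3)) · 1/(1 − w/(3)) = Σ_{n≥0} w^n / (3)^(n+1).
So c_n = 1/(3)^(n+1):
  c_0 = 1/(3)^1 = 1/3.
  c_1 = 1/(3)^2 = 1/9.
  c_2 = 1/(3)^3 = 1/27.
The series is valid for |w/d| < 1, i.e. |z − z₀| < |d|.
Radius of convergence: R = |-1 − z₀| = |3| = 3 (distance from z₀ to the singularity z = -1).

c_0 = 1/3, c_1 = 1/9, c_2 = 1/27; R = 3.


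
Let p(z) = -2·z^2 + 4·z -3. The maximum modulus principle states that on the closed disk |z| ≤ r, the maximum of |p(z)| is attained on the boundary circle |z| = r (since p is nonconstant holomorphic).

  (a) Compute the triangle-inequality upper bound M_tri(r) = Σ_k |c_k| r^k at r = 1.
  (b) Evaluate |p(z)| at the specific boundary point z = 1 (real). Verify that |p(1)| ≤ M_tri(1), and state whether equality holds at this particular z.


Coefficients: c_0 = -3, c_1 = 4, c_2 = -2. Radius r = 1.
Part (a). Triangle bound: M_tri(r) = Σ_k |c_k| r^k
  = |-3|·1^0 + |4|·1^1 + |-2|·1^2
  = 3 + 4 + 2 = 9.
This bounds M(r) := max_{|z|=r} |p(z)| from above; equality holds iff all terms c_k z^k can be made to align in phase at a single z on |z|=r.
Part (b). At z = 1 (real, on the circle |z| = r):
  p(1) = (-3)·1^0 + (4)·1^1 + (-2)·1^2 = -1.
  |p(1)| = 1.
Check: |p(1)| = 1 ≤ 9 = M_tri(1). ✓ Equality does not hold at z = 1 (the coefficients have mixed signs, so the terms do not all align in phase there).

M_tri(1) = 9; |p(1)| = 1; equality at z=1: no.


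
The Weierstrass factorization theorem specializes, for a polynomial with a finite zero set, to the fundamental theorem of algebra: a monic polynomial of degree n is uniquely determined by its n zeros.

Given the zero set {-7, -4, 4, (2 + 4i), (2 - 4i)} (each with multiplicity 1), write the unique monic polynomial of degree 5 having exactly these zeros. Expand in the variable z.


The polynomial is p(z) = ∏_{α ∈ S} (z − α), where S = {-7, -4, 4, (2 + 4i), (2 - 4i)}.
Expanding the product yields: p(z) = z^5 + 3·z^4 -24·z^3 + 92·z^2 + 128·z -2240.
Note conjugate pairs combine to real quadratics: (z − (2+4i))(z − (2−4i)) = z² − 4z + 20.
The resulting polynomial has degree 5 and real coefficients as required.

p(z) = z^5 + 3·z^4 -24·z^3 + 92·z^2 + 128·z -2240.


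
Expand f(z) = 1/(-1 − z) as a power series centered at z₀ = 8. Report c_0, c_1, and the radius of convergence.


Let w = z − z₀, so z = z₀ + w.
Then -1 − z = -1 − (z₀ + w) = (-1 − z₀) − w = -9 − w.
f(z) = 1/(-9 − w) = (1/(-9)) · 1/(1 − w/(-9)) = Σ_{n≥0} w^n / (-9)^(n+1).
So c_n = 1/(-9)^(n+1):
  c_0 = 1/(-9)^1 = -1/9.
  c_1 = 1/(-9)^2 = 1/81.
The series is valid for |w/d| < 1, i.e. |z − z₀| < |d|.
Radius of convergence: R = |-1 − z₀| = |-9| = 9 (distance from z₀ to the singularity z = -1).

c_0 = -1/9, c_1 = 1/81; R = 9.


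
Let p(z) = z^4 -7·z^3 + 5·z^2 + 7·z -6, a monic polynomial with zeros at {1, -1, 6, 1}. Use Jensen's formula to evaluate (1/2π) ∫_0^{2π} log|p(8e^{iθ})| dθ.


Zeros: -1, 1, 1, 6; r = 8.
Inside |z| < r: -1, 1, 1, 6. Outside (|z| ≥ r): ∅.
p(0) = -6, so log|p(0)| = log(6) = 1.7918.
Apply Jensen: I(r) = log|p(0)| + Σ_k log(r/|z_k|), summed over zeros inside |z| < r.
  log(r/|z_k|) for z_k = 1: log(8/1) = 2.0794
  log(r/|z_k|) for z_k = -1: log(8/1) = 2.0794
  log(r/|z_k|) for z_k = 6: log(8/6) = 0.2877
  log(r/|z_k|) for z_k = 1: log(8/1) = 2.0794
Sum over inside zeros: 6.5260.
I(r) = log|p(0)| + (inside sum) = 1.7918 + 6.5260 = 8.3178.
Closed form (all zeros inside, monic): I(r) = n·log(r) = 4·log(8) = 8.3178. ✓

I(r) ≈ 8.3178.


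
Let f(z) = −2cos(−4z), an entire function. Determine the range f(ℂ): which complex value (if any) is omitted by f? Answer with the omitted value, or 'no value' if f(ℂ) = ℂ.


Little Picard bounds the complement of f(ℂ) to at most one point.
cos is entire and surjective onto ℂ: for every w ∈ ℂ, cos(ζ) = w has a solution ζ ∈ ℂ (e.g., via the complex inverse arccos). With ζ = −4z this gives z = ζ/(-4). Then -2·cos(−4z) takes every value in -2·ℂ = ℂ, and adding 0 is a bijection of ℂ. So f is surjective and omits no value. (Note: only on the real line is cos bounded by [−1, 1].)

Omitted value: no value.


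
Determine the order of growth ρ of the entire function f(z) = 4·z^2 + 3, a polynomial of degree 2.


|f(z)| ≤ Σ|c_k|·r^k = O(r^2) as r → ∞. Polynomial growth is O(e^{r^ε}) for every ε > 0 (since r^2/e^{r^ε} → 0), so ρ ≤ ε for all ε > 0, i.e. ρ = 0. Every nonconstant polynomial has order 0.
Therefore ρ = 0.

Order ρ = 0.


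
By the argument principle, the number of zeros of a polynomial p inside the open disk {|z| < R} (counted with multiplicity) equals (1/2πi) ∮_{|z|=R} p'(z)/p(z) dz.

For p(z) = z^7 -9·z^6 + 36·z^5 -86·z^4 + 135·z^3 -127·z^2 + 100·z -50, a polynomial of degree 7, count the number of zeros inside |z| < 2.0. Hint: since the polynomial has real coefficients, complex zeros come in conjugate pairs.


The zeros of p are: (3 + 1i), (3 - 1i), (1 + 2i), (1 - 2i), (0 + 1i), (0 - 1i), 1.
Their magnitudes are: 3.162, 3.162, 2.236, 2.236, 1, 1, 1.
Zeros with |z| < R = 2.0: (0 + 1i), (0 - 1i), 1.
Count = 3.
By the argument principle, (1/2πi) ∮_{|z|=R} p'(z)/p(z) dz equals exactly this count.

Number of zeros inside |z| < 2.0: 3.


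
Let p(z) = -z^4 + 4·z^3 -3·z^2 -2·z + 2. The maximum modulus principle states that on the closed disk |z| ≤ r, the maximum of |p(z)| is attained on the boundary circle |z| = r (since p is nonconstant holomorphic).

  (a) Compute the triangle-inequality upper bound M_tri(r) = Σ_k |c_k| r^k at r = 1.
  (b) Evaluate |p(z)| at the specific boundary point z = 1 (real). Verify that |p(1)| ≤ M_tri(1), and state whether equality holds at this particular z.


Coefficients: c_0 = 2, c_1 = -2, c_2 = -3, c_3 = 4, c_4 = -1. Radius r = 1.
Part (a). Triangle bound: M_tri(r) = Σ_k |c_k| r^k
  = |2|·1^0 + |-2|·1^1 + |-3|·1^2 + |4|·1^3 + |-1|·1^4
  = 2 + 2 + 3 + 4 + 1 = 12.
This bounds M(r) := max_{|z|=r} |p(z)| from above; equality holds iff all terms c_k z^k can be made to align in phase at a single z on |z|=r.
Part (b). At z = 1 (real, on the circle |z| = r):
  p(1) = (2)·1^0 + (-2)·1^1 + (-3)·1^2 + (4)·1^3 + (-1)·1^4 = 0.
  |p(1)| = 0.
Check: |p(1)| = 0 ≤ 12 = M_tri(1). ✓ Equality does not hold at z = 1 (the coefficients have mixed signs, so the terms do not all align in phase there).

M_tri(1) = 12; |p(1)| = 0; equality at z=1: no.


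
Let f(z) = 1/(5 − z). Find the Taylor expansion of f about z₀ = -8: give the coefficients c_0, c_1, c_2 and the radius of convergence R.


Let w = z − z₀, so z = z₀ + w.
Then 5 − z = 5 − (z₀ + w) = (5 − z₀) − w = 13 − w.
f(z) = 1/(13 − w) = (1/(13)) · 1/(1 − w/(13)) = Σ_{n≥0} w^n / (13)^(n+1).
So c_n = 1/(13)^(n+1):
  c_0 = 1/(13)^1 = 1/13.
  c_1 = 1/(13)^2 = 1/169.
  c_2 = 1/(13)^3 = 1/2197.
The series is valid for |w/d| < 1, i.e. |z − z₀| < |d|.
Radius of convergence: R = |5 − z₀| = |13| = 13 (distance from z₀ to the singularity z = 5).

c_0 = 1/13, c_1 = 1/169, c_2 = 1/2197; R = 13.


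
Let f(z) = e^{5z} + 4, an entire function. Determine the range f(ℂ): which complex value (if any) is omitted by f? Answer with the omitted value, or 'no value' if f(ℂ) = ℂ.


Little Picard bounds the complement of f(ℂ) to at most one point.
e^{5z} is never zero on ℂ, so 1·e^{5z} takes every value in ℂ ∖ {0}. Adding 4 shifts the range to ℂ ∖ {4}. Thus f omits exactly the value 4.

Omitted value: 4.


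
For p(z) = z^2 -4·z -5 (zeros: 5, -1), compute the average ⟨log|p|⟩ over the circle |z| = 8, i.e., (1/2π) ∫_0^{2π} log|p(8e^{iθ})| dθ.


Zeros: -1, 5; r = 8.
Inside |z| < r: -1, 5. Outside (|z| ≥ r): ∅.
p(0) = -5, so log|p(0)| = log(5) = 1.6094.
Apply Jensen: I(r) = log|p(0)| + Σ_k log(r/|z_k|), summed over zeros inside |z| < r.
  log(r/|z_k|) for z_k = 5: log(8/5) = 0.4700
  log(r/|z_k|) for z_k = -1: log(8/1) = 2.0794
Sum over inside zeros: 2.5494.
I(r) = log|p(0)| + (inside sum) = 1.6094 + 2.5494 = 4.1589.
Closed form (all zeros inside, monic): I(r) = n·log(r) = 2·log(8) = 4.1589. ✓

I(r) ≈ 4.1589.


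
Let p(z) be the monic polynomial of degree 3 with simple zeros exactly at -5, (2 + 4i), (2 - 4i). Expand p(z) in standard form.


The polynomial is p(z) = ∏_{α ∈ S} (z − α), where S = {-5, (2 + 4i), (2 - 4i)}.
Expanding the product yields: p(z) = z^3 + z^2 + 100.
Note conjugate pairs combine to real quadratics: (z − (2+4i))(z − (2−4i)) = z² − 4z + 20.
The resulting polynomial has degree 3 and real coefficients as required.

p(z) = z^3 + z^2 + 100.
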